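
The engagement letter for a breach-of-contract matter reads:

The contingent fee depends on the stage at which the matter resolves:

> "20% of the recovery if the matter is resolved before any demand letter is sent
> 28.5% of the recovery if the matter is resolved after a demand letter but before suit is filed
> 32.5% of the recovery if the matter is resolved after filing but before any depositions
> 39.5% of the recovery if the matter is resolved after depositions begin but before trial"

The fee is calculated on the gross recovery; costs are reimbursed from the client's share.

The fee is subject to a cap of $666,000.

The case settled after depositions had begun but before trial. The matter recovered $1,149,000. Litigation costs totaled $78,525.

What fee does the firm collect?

Fee base is the gross recovery, $1,149,000; costs are reimbursed separately.
The matter settled after depositions had begun but before trial, so the 39.5% rate applies.
$1,149,000 × 39.5% = $453,855.00
$453,855.00 is under the $666,000 cap.

$453,855.00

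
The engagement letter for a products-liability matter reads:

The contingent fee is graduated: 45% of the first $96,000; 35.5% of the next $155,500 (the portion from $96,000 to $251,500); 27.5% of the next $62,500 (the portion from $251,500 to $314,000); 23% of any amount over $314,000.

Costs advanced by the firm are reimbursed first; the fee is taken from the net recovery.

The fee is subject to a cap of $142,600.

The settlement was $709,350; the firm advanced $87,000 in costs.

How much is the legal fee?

Fee base (net of costs): $709,350 − $87,000 = $622,350
First $96,000 at 45% = $43,200.00
Next $155,500 at 35.5% = $55,202.50
Next $62,500 at 27.5% = $17,187.50
Remaining $308,350 at 23% = $70,920.50
Fee: $43,200.00 + $55,202.50 + $17,187.50 + $70,920.50 = $186,510.50
$186,510.50 exceeds the $142,600 cap, so the fee is capped at $142,600.00.

$142,600.00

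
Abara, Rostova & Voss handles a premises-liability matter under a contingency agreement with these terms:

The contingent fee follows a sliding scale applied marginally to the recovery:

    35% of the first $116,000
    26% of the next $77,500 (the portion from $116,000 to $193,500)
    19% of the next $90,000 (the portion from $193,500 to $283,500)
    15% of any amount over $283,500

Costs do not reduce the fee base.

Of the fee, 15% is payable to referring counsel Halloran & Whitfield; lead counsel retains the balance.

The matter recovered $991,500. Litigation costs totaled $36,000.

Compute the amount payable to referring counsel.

Fee base is the gross recovery, $991,500; costs are reimbursed separately.
First $116,000 at 35% = $40,600.00
Next $77,500 at 26% = $20,150.00
Next $90,000 at 19% = $17,100.00
Remaining $708,000 at 15% = $106,200.00
Fee: $40,600.00 + $20,150.00 + $17,100.00 + $106,200.00 = $184,050.00
Referral share: 15% of $184,050.00 = $27,607.50; lead counsel retains $184,050.00 − $27,607.50 = $156,442.50.

$27,607.50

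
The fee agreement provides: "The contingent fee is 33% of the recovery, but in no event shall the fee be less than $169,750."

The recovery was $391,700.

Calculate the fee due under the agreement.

$169,750.00

33% of $391,700 = $129,261.00
That is below the $169,750 minimum, so the minimum applies.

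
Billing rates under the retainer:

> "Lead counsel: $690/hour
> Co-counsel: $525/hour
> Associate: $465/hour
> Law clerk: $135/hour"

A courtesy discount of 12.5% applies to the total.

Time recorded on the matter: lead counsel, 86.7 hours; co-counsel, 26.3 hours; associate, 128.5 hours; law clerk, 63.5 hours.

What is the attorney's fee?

Lead counsel: 86.7 × $690 = $59,823.00
Co-counsel: 26.3 × $525 = $13,807.50
Associate: 128.5 × $465 = $59,752.50
Law clerk: 63.5 × $135 = $8,572.50
Subtotal: $141,955.50
Less 12.5% discount: −$17,744.44
Total: $141,955.50 − $17,744.44 = $124,211.06

$124,211.06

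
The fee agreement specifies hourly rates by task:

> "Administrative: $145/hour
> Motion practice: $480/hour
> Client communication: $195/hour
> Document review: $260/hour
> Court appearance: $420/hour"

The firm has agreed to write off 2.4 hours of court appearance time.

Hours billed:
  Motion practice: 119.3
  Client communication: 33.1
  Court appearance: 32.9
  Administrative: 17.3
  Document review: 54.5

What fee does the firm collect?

Administrative: 17.3 × $145 = $2,508.50
Motion practice: 119.3 × $480 = $57,264.00
Client communication: 33.1 × $195 = $6,454.50
Document review: 54.5 × $260 = $14,170.00
Court appearance: 32.9 × $420 = $13,818.00
Subtotal: $94,215.00
Write-off: 2.4 × $420 = $1,008.00
Total: $94,215.00 − $1,008.00 = $93,207.00

$93,207.00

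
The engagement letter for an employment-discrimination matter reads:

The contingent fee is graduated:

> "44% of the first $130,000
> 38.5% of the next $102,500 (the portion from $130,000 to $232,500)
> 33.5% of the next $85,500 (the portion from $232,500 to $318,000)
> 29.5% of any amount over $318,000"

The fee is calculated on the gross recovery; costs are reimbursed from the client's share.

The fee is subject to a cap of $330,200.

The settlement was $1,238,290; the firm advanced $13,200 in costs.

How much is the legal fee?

$330,200.00

Fee base is the gross recovery, $1,238,290; costs are reimbursed separately.
First $130,000 at 44% = $57,200.00
Next $102,500 at 38.5% = $39,462.50
Next $85,500 at 33.5% = $28,642.50
Remaining $920,290 at 29.5% = $271,485.55
Fee: $57,200.00 + $39,462.50 + $28,642.50 + $271,485.55 = $396,790.55
$396,790.55 exceeds the $330,200 cap, so the fee is capped at $330,200.00.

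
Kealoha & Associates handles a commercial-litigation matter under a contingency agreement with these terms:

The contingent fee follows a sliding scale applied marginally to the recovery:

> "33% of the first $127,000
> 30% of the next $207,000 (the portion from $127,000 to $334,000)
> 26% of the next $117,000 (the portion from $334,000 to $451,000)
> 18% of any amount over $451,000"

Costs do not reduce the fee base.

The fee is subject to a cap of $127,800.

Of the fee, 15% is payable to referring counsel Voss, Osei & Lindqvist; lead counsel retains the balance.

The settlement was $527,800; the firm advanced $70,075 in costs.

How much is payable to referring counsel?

$19,170.00

Fee base is the gross recovery, $527,800; costs are reimbursed separately.
First $127,000 at 33% = $41,910.00
Next $207,000 at 30% = $62,100.00
Next $117,000 at 26% = $30,420.00
Remaining $76,800 at 18% = $13,824.00
Fee: $41,910.00 + $62,100.00 + $30,420.00 + $13,824.00 = $148,254.00
$148,254.00 exceeds the $127,800 cap, so the fee is capped at $127,800.00.
Referral share: 15% of $127,800.00 = $19,170.00; lead counsel retains $127,800.00 − $19,170.00 = $108,630.00.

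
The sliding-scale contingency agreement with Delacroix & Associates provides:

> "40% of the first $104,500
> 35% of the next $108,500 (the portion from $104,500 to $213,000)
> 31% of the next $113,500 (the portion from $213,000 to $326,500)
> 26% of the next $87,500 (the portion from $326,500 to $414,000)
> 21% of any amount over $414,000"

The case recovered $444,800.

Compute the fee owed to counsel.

$144,178.00

First $104,500 at 40% = $41,800.00
Next $108,500 at 35% = $37,975.00
Next $113,500 at 31% = $35,185.00
Next $87,500 at 26% = $22,750.00
Remaining $30,800 at 21% = $6,468.00
Fee: $41,800.00 + $37,975.00 + $35,185.00 + $22,750.00 + $6,468.00 = $144,178.00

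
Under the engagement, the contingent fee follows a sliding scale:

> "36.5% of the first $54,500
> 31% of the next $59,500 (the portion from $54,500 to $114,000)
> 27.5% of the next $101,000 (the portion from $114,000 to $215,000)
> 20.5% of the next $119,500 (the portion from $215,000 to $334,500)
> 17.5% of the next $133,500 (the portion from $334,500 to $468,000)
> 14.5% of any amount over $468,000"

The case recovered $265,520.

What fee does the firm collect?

$76,469.10

First $54,500 at 36.5% = $19,892.50
Next $59,500 at 31% = $18,445.00
Next $101,000 at 27.5% = $27,775.00
Remaining $50,520 at 20.5% = $10,356.60
Fee: $19,892.50 + $18,445.00 + $27,775.00 + $10,356.60 = $76,469.10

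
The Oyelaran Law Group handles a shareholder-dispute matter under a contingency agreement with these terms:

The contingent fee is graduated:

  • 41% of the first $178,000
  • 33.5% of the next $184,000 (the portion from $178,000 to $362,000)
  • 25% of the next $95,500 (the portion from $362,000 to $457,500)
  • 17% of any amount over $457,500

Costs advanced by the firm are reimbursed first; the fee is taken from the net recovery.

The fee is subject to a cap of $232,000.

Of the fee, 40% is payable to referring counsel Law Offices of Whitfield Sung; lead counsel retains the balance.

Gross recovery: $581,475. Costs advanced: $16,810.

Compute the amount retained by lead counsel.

Fee base (net of costs): $581,475 − $16,810 = $564,665
First $178,000 at 41% = $72,980.00
Next $184,000 at 33.5% = $61,640.00
Next $95,500 at 25% = $23,875.00
Remaining $107,165 at 17% = $18,218.05
Fee: $72,980.00 + $61,640.00 + $23,875.00 + $18,218.05 = $176,713.05
$176,713.05 is under the $232,000 cap.
Referral share: 40% of $176,713.05 = $70,685.22; lead counsel retains $176,713.05 − $70,685.22 = $106,027.83.

$106,027.83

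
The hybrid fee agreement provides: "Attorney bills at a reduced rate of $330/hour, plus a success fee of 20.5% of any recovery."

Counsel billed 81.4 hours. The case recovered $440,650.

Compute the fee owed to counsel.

$117,195.25

Hourly: 81.4 × $330 = $26,862.00
Success fee: 20.5% of $440,650 = $90,333.25
Total: $26,862.00 + $90,333.25 = $117,195.25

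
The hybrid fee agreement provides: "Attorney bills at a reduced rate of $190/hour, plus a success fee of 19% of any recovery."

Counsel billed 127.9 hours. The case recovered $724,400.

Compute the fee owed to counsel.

Hourly: 127.9 × $190 = $24,301.00
Success fee: 19% of $724,400 = $137,636.00
Total: $24,301.00 + $137,636.00 = $161,937.00

$161,937.00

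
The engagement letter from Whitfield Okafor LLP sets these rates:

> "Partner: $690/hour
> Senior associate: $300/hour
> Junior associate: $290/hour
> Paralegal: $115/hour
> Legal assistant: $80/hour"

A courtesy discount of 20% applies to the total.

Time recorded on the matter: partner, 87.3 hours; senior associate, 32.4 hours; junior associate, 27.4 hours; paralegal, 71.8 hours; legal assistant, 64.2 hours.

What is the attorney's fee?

Partner: 87.3 × $690 = $60,237.00
Senior associate: 32.4 × $300 = $9,720.00
Junior associate: 27.4 × $290 = $7,946.00
Paralegal: 71.8 × $115 = $8,257.00
Legal assistant: 64.2 × $80 = $5,136.00
Subtotal: $91,296.00
Less 20% discount: −$18,259.20
Total: $91,296.00 − $18,259.20 = $73,036.80

$73,036.80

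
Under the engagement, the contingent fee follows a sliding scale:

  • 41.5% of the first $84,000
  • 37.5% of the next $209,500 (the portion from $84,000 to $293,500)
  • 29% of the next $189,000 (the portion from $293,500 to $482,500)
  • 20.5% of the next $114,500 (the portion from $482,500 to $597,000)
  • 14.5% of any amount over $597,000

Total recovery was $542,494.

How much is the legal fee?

First $84,000 at 41.5% = $34,860.00
Next $209,500 at 37.5% = $78,562.50
Next $189,000 at 29% = $54,810.00
Remaining $59,994 at 20.5% = $12,298.77
Fee: $34,860.00 + $78,562.50 + $54,810.00 + $12,298.77 = $180,531.27

$180,531.27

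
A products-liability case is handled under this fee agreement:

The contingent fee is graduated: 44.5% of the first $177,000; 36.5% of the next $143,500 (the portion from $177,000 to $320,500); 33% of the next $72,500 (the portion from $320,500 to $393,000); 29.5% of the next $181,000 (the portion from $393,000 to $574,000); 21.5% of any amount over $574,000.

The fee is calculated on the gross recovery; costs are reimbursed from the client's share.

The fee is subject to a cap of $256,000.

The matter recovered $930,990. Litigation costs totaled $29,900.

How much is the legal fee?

Fee base is the gross recovery, $930,990; costs are reimbursed separately.
First $177,000 at 44.5% = $78,765.00
Next $143,500 at 36.5% = $52,377.50
Next $72,500 at 33% = $23,925.00
Next $181,000 at 29.5% = $53,395.00
Remaining $356,990 at 21.5% = $76,752.85
Fee: $78,765.00 + $52,377.50 + $23,925.00 + $53,395.00 + $76,752.85 = $285,215.35
$285,215.35 exceeds the $256,000 cap, so the fee is capped at $256,000.00.

$256,000.00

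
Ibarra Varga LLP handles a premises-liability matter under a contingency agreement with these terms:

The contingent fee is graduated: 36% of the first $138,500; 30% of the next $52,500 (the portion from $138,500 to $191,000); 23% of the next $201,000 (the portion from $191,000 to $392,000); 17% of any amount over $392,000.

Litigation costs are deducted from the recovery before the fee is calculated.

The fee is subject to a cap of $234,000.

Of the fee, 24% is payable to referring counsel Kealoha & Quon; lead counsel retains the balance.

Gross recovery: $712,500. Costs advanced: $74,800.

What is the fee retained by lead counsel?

$116,742.84

Fee base (net of costs): $712,500 − $74,800 = $637,700
First $138,500 at 36% = $49,860.00
Next $52,500 at 30% = $15,750.00
Next $201,000 at 23% = $46,230.00
Remaining $245,700 at 17% = $41,769.00
Fee: $49,860.00 + $15,750.00 + $46,230.00 + $41,769.00 = $153,609.00
$153,609.00 is under the $234,000 cap.
Referral share: 24% of $153,609.00 = $36,866.16; lead counsel retains $153,609.00 − $36,866.16 = $116,742.84.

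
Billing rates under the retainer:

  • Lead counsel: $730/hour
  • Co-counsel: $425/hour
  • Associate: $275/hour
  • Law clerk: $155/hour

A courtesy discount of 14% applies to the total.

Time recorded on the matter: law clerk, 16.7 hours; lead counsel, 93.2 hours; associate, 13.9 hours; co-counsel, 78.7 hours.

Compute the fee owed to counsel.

$92,789.27

Lead counsel: 93.2 × $730 = $68,036.00
Co-counsel: 78.7 × $425 = $33,447.50
Associate: 13.9 × $275 = $3,822.50
Law clerk: 16.7 × $155 = $2,588.50
Subtotal: $107,894.50
Less 14% discount: −$15,105.23
Total: $107,894.50 − $15,105.23 = $92,789.27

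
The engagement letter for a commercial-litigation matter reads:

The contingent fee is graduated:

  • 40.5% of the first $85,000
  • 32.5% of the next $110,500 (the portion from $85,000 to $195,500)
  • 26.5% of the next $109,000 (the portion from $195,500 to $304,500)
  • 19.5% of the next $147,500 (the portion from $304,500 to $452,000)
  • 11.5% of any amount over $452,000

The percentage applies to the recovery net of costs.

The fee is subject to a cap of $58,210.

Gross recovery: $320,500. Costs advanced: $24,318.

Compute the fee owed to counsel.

$58,210.00

Fee base (net of costs): $320,500 − $24,318 = $296,182
First $85,000 at 40.5% = $34,425.00
Next $110,500 at 32.5% = $35,912.50
Remaining $100,682 at 26.5% = $26,680.73
Fee: $34,425.00 + $35,912.50 + $26,680.73 = $97,018.23
$97,018.23 exceeds the $58,210 cap, so the fee is capped at $58,210.00.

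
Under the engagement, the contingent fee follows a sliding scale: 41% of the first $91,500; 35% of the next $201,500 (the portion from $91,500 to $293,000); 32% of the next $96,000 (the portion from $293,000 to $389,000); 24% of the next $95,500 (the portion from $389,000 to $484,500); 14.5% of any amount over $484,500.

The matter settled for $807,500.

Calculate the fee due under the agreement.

$208,515.00

First $91,500 at 41% = $37,515.00
Next $201,500 at 35% = $70,525.00
Next $96,000 at 32% = $30,720.00
Next $95,500 at 24% = $22,920.00
Remaining $323,000 at 14.5% = $46,835.00
Fee: $37,515.00 + $70,525.00 + $30,720.00 + $22,920.00 + $46,835.00 = $208,515.00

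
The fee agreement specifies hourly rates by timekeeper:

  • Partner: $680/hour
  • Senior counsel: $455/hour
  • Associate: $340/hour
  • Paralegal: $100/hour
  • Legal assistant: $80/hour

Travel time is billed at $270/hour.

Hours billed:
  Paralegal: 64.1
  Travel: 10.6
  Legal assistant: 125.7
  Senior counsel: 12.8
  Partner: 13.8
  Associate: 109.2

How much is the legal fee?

Partner: 13.8 × $680 = $9,384.00
Senior counsel: 12.8 × $455 = $5,824.00
Associate: 109.2 × $340 = $37,128.00
Paralegal: 64.1 × $100 = $6,410.00
Legal assistant: 125.7 × $80 = $10,056.00
Subtotal: $9,384.00 + $5,824.00 + $37,128.00 + $6,410.00 + $10,056.00 = $68,802.00
Travel: 10.6 × $270 = $2,862.00
Total: $68,802.00 + $2,862.00 = $71,664.00

$71,664.00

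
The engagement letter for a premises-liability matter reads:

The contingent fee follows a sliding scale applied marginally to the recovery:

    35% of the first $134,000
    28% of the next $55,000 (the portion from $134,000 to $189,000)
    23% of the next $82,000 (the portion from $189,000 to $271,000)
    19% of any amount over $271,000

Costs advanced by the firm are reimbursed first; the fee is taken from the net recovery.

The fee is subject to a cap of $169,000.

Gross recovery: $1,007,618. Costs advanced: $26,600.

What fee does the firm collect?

$169,000.00

Fee base (net of costs): $1,007,618 − $26,600 = $981,018
First $134,000 at 35% = $46,900.00
Next $55,000 at 28% = $15,400.00
Next $82,000 at 23% = $18,860.00
Remaining $710,018 at 19% = $134,903.42
Fee: $46,900.00 + $15,400.00 + $18,860.00 + $134,903.42 = $216,063.42
$216,063.42 exceeds the $169,000 cap, so the fee is capped at $169,000.00.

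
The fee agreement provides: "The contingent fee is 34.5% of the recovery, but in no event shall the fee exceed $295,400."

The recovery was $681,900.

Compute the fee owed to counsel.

34.5% of $681,900 = $235,255.50
That is under the $295,400 cap.

$235,255.50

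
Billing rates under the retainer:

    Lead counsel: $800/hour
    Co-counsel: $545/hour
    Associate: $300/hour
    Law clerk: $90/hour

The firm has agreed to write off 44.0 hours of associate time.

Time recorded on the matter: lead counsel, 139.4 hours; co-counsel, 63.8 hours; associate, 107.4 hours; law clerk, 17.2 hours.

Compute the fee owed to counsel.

$166,859.00

Lead counsel: 139.4 × $800 = $111,520.00
Co-counsel: 63.8 × $545 = $34,771.00
Associate: 107.4 × $300 = $32,220.00
Law clerk: 17.2 × $90 = $1,548.00
Subtotal: $180,059.00
Write-off: 44.0 × $300 = $13,200.00
Total: $180,059.00 − $13,200.00 = $166,859.00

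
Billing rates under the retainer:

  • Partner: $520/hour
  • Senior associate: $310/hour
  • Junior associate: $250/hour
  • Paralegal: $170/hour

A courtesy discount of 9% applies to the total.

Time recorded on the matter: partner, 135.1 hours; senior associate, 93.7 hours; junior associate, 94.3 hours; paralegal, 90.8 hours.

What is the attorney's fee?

$125,862.10

Partner: 135.1 × $520 = $70,252.00
Senior associate: 93.7 × $310 = $29,047.00
Junior associate: 94.3 × $250 = $23,575.00
Paralegal: 90.8 × $170 = $15,436.00
Subtotal: $138,310.00
Less 9% discount: −$12,447.90
Total: $138,310.00 − $12,447.90 = $125,862.10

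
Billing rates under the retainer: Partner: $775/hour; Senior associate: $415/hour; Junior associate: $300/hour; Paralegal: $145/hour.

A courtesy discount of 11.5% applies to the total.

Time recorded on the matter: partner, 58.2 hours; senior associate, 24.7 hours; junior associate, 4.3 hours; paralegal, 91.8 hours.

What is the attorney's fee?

$61,911.50

Partner: 58.2 × $775 = $45,105.00
Senior associate: 24.7 × $415 = $10,250.50
Junior associate: 4.3 × $300 = $1,290.00
Paralegal: 91.8 × $145 = $13,311.00
Subtotal: $69,956.50
Less 11.5% discount: −$8,045.00
Total: $69,956.50 − $8,045.00 = $61,911.50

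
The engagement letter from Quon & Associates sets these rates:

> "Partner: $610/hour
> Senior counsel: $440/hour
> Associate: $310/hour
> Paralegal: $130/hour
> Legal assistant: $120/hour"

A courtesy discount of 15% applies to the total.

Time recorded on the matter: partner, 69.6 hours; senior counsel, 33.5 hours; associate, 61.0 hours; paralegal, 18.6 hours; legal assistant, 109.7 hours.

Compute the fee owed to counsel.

Partner: 69.6 × $610 = $42,456.00
Senior counsel: 33.5 × $440 = $14,740.00
Associate: 61.0 × $310 = $18,910.00
Paralegal: 18.6 × $130 = $2,418.00
Legal assistant: 109.7 × $120 = $13,164.00
Subtotal: $91,688.00
Less 15% discount: −$13,753.20
Total: $91,688.00 − $13,753.20 = $77,934.80

$77,934.80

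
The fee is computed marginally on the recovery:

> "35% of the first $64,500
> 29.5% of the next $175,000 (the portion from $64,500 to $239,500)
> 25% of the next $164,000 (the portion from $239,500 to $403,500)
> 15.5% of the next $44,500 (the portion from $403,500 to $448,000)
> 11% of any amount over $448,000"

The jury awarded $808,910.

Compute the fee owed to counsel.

$161,797.60

First $64,500 at 35% = $22,575.00
Next $175,000 at 29.5% = $51,625.00
Next $164,000 at 25% = $41,000.00
Next $44,500 at 15.5% = $6,897.50
Remaining $360,910 at 11% = $39,700.10
Fee: $22,575.00 + $51,625.00 + $41,000.00 + $6,897.50 + $39,700.10 = $161,797.60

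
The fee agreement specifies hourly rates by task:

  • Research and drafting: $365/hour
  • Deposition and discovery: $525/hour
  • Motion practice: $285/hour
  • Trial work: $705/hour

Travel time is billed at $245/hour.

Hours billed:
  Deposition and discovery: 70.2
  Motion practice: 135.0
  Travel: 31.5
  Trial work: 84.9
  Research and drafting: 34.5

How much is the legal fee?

$155,494.50

Research and drafting: 34.5 × $365 = $12,592.50
Deposition and discovery: 70.2 × $525 = $36,855.00
Motion practice: 135.0 × $285 = $38,475.00
Trial work: 84.9 × $705 = $59,854.50
Subtotal: $12,592.50 + $36,855.00 + $38,475.00 + $59,854.50 = $147,777.00
Travel: 31.5 × $245 = $7,717.50
Total: $147,777.00 + $7,717.50 = $155,494.50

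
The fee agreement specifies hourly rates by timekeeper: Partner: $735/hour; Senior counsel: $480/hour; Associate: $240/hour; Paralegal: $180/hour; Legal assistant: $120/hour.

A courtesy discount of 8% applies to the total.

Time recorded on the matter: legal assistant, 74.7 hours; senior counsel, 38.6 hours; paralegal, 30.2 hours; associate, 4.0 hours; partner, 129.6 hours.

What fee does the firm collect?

Partner: 129.6 × $735 = $95,256.00
Senior counsel: 38.6 × $480 = $18,528.00
Associate: 4.0 × $240 = $960.00
Paralegal: 30.2 × $180 = $5,436.00
Legal assistant: 74.7 × $120 = $8,964.00
Subtotal: $129,144.00
Less 8% discount: −$10,331.52
Total: $129,144.00 − $10,331.52 = $118,812.48

$118,812.48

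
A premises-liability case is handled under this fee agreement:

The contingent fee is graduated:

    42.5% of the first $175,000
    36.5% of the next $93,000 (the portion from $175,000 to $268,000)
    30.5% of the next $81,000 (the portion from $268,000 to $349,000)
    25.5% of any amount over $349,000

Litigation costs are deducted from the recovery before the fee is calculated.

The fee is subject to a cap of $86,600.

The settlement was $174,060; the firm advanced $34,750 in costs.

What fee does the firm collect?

$59,206.75

Fee base (net of costs): $174,060 − $34,750 = $139,310
First $139,310 at 42.5% = $59,206.75
$59,206.75 is under the $86,600 cap.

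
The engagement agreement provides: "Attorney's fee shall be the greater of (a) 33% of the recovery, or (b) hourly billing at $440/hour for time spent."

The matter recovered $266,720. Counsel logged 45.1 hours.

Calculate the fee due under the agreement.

$88,017.60

(a) 33% of $266,720 = $88,017.60
(b) 45.1 × $440 = $19,844.00
The greater is (a): $88,017.60.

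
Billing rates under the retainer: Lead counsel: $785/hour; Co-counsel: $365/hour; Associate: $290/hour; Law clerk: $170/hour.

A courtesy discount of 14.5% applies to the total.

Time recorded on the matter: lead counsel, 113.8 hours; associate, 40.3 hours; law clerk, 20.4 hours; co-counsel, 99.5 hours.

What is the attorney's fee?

$120,388.70

Lead counsel: 113.8 × $785 = $89,333.00
Co-counsel: 99.5 × $365 = $36,317.50
Associate: 40.3 × $290 = $11,687.00
Law clerk: 20.4 × $170 = $3,468.00
Subtotal: $140,805.50
Less 14.5% discount: −$20,416.80
Total: $140,805.50 − $20,416.80 = $120,388.70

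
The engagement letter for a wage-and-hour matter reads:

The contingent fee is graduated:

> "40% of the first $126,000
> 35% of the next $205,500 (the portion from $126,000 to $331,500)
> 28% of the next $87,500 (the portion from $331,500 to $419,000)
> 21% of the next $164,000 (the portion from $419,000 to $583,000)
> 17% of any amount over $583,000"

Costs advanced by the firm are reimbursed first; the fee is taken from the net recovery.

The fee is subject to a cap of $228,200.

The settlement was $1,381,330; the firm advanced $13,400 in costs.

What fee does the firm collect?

Fee base (net of costs): $1,381,330 − $13,400 = $1,367,930
First $126,000 at 40% = $50,400.00
Next $205,500 at 35% = $71,925.00
Next $87,500 at 28% = $24,500.00
Next $164,000 at 21% = $34,440.00
Remaining $784,930 at 17% = $133,438.10
Fee: $50,400.00 + $71,925.00 + $24,500.00 + $34,440.00 + $133,438.10 = $314,703.10
$314,703.10 exceeds the $228,200 cap, so the fee is capped at $228,200.00.

$228,200.00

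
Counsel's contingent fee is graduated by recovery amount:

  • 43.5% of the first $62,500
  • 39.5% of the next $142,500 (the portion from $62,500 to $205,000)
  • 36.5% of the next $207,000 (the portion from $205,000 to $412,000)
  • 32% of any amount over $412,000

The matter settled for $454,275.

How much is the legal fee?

$172,558.00

First $62,500 at 43.5% = $27,187.50
Next $142,500 at 39.5% = $56,287.50
Next $207,000 at 36.5% = $75,555.00
Remaining $42,275 at 32% = $13,528.00
Fee: $27,187.50 + $56,287.50 + $75,555.00 + $13,528.00 = $172,558.00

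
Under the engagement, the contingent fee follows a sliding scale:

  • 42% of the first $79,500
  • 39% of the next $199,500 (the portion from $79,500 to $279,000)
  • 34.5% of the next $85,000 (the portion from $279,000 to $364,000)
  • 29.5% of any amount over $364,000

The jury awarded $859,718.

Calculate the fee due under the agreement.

$286,756.81

First $79,500 at 42% = $33,390.00
Next $199,500 at 39% = $77,805.00
Next $85,000 at 34.5% = $29,325.00
Remaining $495,718 at 29.5% = $146,236.81
Fee: $33,390.00 + $77,805.00 + $29,325.00 + $146,236.81 = $286,756.81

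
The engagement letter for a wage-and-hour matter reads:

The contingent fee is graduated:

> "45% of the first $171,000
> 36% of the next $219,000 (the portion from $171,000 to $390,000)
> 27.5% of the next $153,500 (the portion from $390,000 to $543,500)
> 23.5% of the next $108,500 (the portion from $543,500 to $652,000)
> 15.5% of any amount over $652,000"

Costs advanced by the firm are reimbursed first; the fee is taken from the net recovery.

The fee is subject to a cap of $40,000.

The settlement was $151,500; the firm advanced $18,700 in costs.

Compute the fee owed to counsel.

Fee base (net of costs): $151,500 − $18,700 = $132,800
First $132,800 at 45% = $59,760.00
$59,760.00 exceeds the $40,000 cap, so the fee is capped at $40,000.00.

$40,000.00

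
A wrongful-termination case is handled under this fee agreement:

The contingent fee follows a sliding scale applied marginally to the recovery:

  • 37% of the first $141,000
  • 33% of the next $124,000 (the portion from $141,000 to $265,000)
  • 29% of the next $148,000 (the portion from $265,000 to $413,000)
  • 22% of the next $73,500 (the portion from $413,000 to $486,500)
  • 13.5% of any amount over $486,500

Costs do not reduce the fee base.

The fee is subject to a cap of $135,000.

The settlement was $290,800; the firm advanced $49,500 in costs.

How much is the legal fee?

Fee base is the gross recovery, $290,800; costs are reimbursed separately.
First $141,000 at 37% = $52,170.00
Next $124,000 at 33% = $40,920.00
Remaining $25,800 at 29% = $7,482.00
Fee: $52,170.00 + $40,920.00 + $7,482.00 = $100,572.00
$100,572.00 is under the $135,000 cap.

$100,572.00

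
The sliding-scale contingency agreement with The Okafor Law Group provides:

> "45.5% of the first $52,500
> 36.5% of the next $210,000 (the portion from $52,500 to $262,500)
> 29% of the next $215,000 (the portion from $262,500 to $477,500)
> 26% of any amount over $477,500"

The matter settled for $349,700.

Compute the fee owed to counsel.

$125,825.50

First $52,500 at 45.5% = $23,887.50
Next $210,000 at 36.5% = $76,650.00
Remaining $87,200 at 29% = $25,288.00
Fee: $23,887.50 + $76,650.00 + $25,288.00 = $125,825.50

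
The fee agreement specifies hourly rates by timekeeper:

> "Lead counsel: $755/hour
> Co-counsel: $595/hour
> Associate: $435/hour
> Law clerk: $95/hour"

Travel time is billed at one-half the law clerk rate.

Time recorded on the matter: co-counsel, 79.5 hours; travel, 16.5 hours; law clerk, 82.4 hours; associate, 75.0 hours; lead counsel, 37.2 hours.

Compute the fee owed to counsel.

Lead counsel: 37.2 × $755 = $28,086.00
Co-counsel: 79.5 × $595 = $47,302.50
Associate: 75.0 × $435 = $32,625.00
Law clerk: 82.4 × $95 = $7,828.00
Subtotal: $28,086.00 + $47,302.50 + $32,625.00 + $7,828.00 = $115,841.50
Travel: 16.5 × ($95 ÷ 2) = 16.5 × $47.50 = $783.75
Total: $115,841.50 + $783.75 = $116,625.25

$116,625.25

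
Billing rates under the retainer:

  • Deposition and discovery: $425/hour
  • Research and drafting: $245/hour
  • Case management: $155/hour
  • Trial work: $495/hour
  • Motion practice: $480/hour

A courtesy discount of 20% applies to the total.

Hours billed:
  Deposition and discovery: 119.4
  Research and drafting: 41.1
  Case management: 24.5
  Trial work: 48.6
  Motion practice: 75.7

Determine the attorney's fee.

Deposition and discovery: 119.4 × $425 = $50,745.00
Research and drafting: 41.1 × $245 = $10,069.50
Case management: 24.5 × $155 = $3,797.50
Trial work: 48.6 × $495 = $24,057.00
Motion practice: 75.7 × $480 = $36,336.00
Subtotal: $125,005.00
Less 20% discount: −$25,001.00
Total: $125,005.00 − $25,001.00 = $100,004.00

$100,004.00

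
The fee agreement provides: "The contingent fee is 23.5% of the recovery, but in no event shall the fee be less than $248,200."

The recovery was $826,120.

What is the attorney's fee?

$248,200.00

23.5% of $826,120 = $194,138.20
That is below the $248,200 minimum, so the minimum applies.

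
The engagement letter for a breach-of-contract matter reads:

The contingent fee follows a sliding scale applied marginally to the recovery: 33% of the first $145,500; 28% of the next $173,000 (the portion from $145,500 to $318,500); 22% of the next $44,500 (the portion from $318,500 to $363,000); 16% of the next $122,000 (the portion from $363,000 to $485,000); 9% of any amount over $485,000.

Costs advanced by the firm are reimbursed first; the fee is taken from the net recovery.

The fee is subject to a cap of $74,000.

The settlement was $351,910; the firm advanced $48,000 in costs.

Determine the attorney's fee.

Fee base (net of costs): $351,910 − $48,000 = $303,910
First $145,500 at 33% = $48,015.00
Remaining $158,410 at 28% = $44,354.80
Fee: $48,015.00 + $44,354.80 = $92,369.80
$92,369.80 exceeds the $74,000 cap, so the fee is capped at $74,000.00.

$74,000.00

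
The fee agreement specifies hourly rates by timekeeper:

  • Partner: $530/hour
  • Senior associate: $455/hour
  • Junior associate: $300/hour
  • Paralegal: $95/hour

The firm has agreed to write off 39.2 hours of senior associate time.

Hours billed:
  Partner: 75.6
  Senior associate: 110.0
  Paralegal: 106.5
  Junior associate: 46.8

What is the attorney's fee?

Partner: 75.6 × $530 = $40,068.00
Senior associate: 110.0 × $455 = $50,050.00
Junior associate: 46.8 × $300 = $14,040.00
Paralegal: 106.5 × $95 = $10,117.50
Subtotal: $114,275.50
Write-off: 39.2 × $455 = $17,836.00
Total: $114,275.50 − $17,836.00 = $96,439.50

$96,439.50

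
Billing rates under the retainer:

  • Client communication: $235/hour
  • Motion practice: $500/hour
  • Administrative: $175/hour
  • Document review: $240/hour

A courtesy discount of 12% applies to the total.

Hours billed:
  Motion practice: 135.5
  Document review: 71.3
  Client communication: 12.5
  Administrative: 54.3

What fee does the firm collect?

$85,625.76

Client communication: 12.5 × $235 = $2,937.50
Motion practice: 135.5 × $500 = $67,750.00
Administrative: 54.3 × $175 = $9,502.50
Document review: 71.3 × $240 = $17,112.00
Subtotal: $97,302.00
Less 12% discount: −$11,676.24
Total: $97,302.00 − $11,676.24 = $85,625.76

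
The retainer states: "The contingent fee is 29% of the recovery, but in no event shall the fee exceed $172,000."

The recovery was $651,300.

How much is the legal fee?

$172,000.00

29% of $651,300 = $188,877.00
That exceeds the $172,000 cap, so the fee is capped at $172,000.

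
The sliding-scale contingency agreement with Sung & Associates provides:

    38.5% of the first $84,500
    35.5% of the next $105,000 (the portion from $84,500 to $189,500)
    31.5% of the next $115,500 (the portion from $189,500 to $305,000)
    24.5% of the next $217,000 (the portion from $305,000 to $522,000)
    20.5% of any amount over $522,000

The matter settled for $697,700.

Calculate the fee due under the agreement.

$195,373.50

First $84,500 at 38.5% = $32,532.50
Next $105,000 at 35.5% = $37,275.00
Next $115,500 at 31.5% = $36,382.50
Next $217,000 at 24.5% = $53,165.00
Remaining $175,700 at 20.5% = $36,018.50
Fee: $32,532.50 + $37,275.00 + $36,382.50 + $53,165.00 + $36,018.50 = $195,373.50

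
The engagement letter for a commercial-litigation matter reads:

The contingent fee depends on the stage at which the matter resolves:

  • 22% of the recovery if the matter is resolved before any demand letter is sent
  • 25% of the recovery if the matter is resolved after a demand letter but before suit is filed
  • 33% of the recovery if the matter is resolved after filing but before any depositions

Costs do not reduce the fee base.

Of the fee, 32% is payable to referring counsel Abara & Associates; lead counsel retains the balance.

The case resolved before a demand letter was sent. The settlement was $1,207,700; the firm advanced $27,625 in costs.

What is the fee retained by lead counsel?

$180,671.92

Fee base is the gross recovery, $1,207,700; costs are reimbursed separately.
The matter resolved before a demand letter was sent, so the 22% rate applies.
$1,207,700 × 22% = $265,694.00
Referral share: 32% of $265,694.00 = $85,022.08; lead counsel retains $265,694.00 − $85,022.08 = $180,671.92.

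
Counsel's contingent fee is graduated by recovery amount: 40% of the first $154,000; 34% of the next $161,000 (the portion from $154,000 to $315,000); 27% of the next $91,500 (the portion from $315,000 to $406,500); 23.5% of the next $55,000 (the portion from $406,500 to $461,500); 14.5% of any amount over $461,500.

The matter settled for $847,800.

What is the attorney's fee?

$209,983.50

First $154,000 at 40% = $61,600.00
Next $161,000 at 34% = $54,740.00
Next $91,500 at 27% = $24,705.00
Next $55,000 at 23.5% = $12,925.00
Remaining $386,300 at 14.5% = $56,013.50
Fee: $61,600.00 + $54,740.00 + $24,705.00 + $12,925.00 + $56,013.50 = $209,983.50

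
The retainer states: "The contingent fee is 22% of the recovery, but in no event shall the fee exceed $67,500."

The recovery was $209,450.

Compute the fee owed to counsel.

22% of $209,450 = $46,079.00
That is under the $67,500 cap.

$46,079.00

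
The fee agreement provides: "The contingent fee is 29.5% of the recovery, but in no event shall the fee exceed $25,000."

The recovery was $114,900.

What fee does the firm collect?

$25,000.00

29.5% of $114,900 = $33,895.50
That exceeds the $25,000 cap, so the fee is capped at $25,000.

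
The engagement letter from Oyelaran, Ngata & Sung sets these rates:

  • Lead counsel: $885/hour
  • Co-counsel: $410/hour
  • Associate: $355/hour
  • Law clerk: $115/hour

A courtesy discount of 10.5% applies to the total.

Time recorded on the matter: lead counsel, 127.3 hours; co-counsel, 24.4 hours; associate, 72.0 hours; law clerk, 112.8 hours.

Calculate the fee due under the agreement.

Lead counsel: 127.3 × $885 = $112,660.50
Co-counsel: 24.4 × $410 = $10,004.00
Associate: 72.0 × $355 = $25,560.00
Law clerk: 112.8 × $115 = $12,972.00
Subtotal: $161,196.50
Less 10.5% discount: −$16,925.63
Total: $161,196.50 − $16,925.63 = $144,270.87

$144,270.87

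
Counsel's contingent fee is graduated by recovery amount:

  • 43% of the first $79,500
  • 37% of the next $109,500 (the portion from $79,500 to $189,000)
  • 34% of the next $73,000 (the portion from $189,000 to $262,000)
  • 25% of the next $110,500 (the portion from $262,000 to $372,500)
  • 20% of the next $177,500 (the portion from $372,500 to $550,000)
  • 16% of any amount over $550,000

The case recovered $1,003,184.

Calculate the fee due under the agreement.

$235,154.44

First $79,500 at 43% = $34,185.00
Next $109,500 at 37% = $40,515.00
Next $73,000 at 34% = $24,820.00
Next $110,500 at 25% = $27,625.00
Next $177,500 at 20% = $35,500.00
Remaining $453,184 at 16% = $72,509.44
Fee: $34,185.00 + $40,515.00 + $24,820.00 + $27,625.00 + $35,500.00 + $72,509.44 = $235,154.44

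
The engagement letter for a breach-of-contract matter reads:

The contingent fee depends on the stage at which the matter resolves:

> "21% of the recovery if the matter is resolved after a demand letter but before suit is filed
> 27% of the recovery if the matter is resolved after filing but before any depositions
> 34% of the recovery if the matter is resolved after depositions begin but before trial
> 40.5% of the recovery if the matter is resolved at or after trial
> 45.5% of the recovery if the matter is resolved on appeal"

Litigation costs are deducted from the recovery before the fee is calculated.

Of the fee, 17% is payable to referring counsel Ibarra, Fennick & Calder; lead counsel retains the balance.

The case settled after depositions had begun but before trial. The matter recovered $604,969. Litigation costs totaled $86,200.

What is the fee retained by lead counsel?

Fee base (net of costs): $604,969 − $86,200 = $518,769
The matter settled after depositions had begun but before trial, so the 34% rate applies.
$518,769 × 34% = $176,381.46
Referral share: 17% of $176,381.46 = $29,984.85; lead counsel retains $176,381.46 − $29,984.85 = $146,396.61.

$146,396.61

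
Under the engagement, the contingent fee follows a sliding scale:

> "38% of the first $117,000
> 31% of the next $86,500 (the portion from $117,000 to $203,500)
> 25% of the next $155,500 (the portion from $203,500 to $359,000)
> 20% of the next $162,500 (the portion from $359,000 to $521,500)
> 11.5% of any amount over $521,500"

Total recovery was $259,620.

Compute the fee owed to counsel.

First $117,000 at 38% = $44,460.00
Next $86,500 at 31% = $26,815.00
Remaining $56,120 at 25% = $14,030.00
Fee: $44,460.00 + $26,815.00 + $14,030.00 = $85,305.00

$85,305.00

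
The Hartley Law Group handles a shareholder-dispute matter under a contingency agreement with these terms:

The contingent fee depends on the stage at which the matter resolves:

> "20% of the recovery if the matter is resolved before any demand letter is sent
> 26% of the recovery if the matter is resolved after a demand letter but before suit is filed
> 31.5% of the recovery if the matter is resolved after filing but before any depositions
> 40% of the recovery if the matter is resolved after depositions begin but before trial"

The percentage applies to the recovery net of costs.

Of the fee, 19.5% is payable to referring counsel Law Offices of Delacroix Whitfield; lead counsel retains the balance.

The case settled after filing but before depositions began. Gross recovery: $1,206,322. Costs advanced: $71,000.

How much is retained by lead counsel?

$287,889.28

Fee base (net of costs): $1,206,322 − $71,000 = $1,135,322
The matter settled after filing but before depositions began, so the 31.5% rate applies.
$1,135,322 × 31.5% = $357,626.43
Referral share: 19.5% of $357,626.43 = $69,737.15; lead counsel retains $357,626.43 − $69,737.15 = $287,889.28.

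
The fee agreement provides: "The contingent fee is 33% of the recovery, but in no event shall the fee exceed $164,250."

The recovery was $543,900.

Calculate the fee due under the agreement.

$164,250.00

33% of $543,900 = $179,487.00
That exceeds the $164,250 cap, so the fee is capped at $164,250.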